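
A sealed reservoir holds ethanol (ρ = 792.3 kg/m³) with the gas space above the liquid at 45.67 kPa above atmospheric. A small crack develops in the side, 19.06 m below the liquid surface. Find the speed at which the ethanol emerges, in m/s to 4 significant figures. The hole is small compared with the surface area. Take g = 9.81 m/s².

v ≈ 22.12 m/s

Take point 1 at the surface (v₁ ≈ 0) and point 2 at the hole (at atmospheric pressure). Bernoulli: P₁ + ρg h = P_atm + ½ρv₂².
With P₁ − P_atm = 45670 Pa, v₂ = √(2gh + 2ΔP/ρ) = √(2·9.81·19.06 + 2·45670/792.3) = 22.12 m/s.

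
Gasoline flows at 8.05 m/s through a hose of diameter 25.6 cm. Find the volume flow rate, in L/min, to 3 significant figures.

Q = A·v = 0.0515 m² × 8.05 m/s = 0.414 m³/s.
Converting: 0.414 m³/s × 60000 = 24900 L/min.

24900 L/min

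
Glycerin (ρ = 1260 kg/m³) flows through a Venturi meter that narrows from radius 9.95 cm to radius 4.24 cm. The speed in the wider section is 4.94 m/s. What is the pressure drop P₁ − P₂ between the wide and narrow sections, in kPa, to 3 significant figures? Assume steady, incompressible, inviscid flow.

451 kPa

The volume flow rate is constant, so v₂ = (A₁/A₂)v₁ = (311/56.5)·4.94 = 27.2 m/s.
Bernoulli (h₁ = h₂): P₁ − P₂ = ½ρ(v₂² − v₁²).
P₁ − P₂ = ½·1260·(27.2² − 4.94²) = ½·1260·716 = 451000 Pa.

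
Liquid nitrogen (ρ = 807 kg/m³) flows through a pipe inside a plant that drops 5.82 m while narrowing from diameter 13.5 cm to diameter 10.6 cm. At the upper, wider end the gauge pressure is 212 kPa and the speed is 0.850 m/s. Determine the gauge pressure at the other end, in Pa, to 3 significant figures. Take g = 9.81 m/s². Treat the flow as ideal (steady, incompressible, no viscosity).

P₂ = 258000 Pa

By continuity, v₂ = v₁·A₁/A₂ = 0.850·(143/88.2) = 1.38 m/s.
Applying Bernoulli between the two ends and solving for P₂: P₂ = P₁ + ½ρ(v₁² − v₂²) − ρgΔh.
P₂ = 212000 + ½·807·(0.850² − 1.38²) − 807·9.81·(−5.82) = 212000 + (-475) − (-46100) = 258000 Pa.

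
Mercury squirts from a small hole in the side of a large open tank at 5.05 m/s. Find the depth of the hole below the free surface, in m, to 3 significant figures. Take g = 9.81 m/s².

Torricelli: v = √(2gh), so h = v²/(2g).
h = 5.05²/(2·9.81) = 25.5/19.62 = 1.30 m.

h ≈ 1.30 m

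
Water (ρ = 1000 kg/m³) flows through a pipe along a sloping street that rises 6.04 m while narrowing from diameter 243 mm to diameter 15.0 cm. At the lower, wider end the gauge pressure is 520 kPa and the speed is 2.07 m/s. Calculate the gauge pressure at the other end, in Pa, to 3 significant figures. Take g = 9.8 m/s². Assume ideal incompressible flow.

P₂ = 448000 Pa

The volume flow rate is constant, so v₂ = (A₁/A₂)v₁ = (464/177)·2.07 = 5.43 m/s.
Energy conservation along the streamline gives P₂ = P₁ − ½ρ(v₂² − v₁²) − ρg(h₂ − h₁).
P₂ = 520000 + ½·1000·(2.07² − 5.43²) − 1000·9.8·(+6.04) = 520000 + (-12600) − (59200) = 448000 Pa.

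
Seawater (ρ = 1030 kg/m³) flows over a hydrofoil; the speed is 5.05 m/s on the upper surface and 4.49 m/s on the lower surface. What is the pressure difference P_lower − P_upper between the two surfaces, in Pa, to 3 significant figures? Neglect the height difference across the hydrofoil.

The pressure is lower where the speed is higher: ΔP = ½ρ(v_up² − v_low²).
ΔP = ½·1030·(5.05² − 4.49²) = 2750 Pa.

ΔP ≈ 2750 Pa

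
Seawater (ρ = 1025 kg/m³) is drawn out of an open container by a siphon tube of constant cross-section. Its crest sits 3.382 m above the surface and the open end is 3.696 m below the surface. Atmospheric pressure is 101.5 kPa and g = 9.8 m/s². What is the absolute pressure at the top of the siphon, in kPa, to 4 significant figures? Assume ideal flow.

Bernoulli surface→outlet gives ½v² = g·h_out, so v = √(2·9.8·3.696) = 8.511 m/s.
The bore is uniform, so the speed at the crest is the same v. Bernoulli surface→crest: P_atm = P_top + ½ρv² + ρg·h_top.
P_top = 101500 − ½·1025·8.511² − 1025·9.8·3.382 = 30400 Pa.

P_top ≈ 30.40 kPa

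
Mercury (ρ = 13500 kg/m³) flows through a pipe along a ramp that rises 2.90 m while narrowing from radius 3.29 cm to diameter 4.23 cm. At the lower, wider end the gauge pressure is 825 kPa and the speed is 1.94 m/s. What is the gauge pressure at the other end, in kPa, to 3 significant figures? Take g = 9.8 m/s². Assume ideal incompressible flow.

The volume flow rate is constant, so v₂ = (A₁/A₂)v₁ = (34.0/14.1)·1.94 = 4.69 m/s.
Energy conservation along the streamline gives P₂ = P₁ − ½ρ(v₂² − v₁²) − ρg(h₂ − h₁).
P₂ = 825000 + ½·13500·(1.94² − 4.69²) − 13500·9.8·(+2.90) = 825000 + (-123000) − (384000) = 318000 Pa.

P₂ ≈ 318 kPa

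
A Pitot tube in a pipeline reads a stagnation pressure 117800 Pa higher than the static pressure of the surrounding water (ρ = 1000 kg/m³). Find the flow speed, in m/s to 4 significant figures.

v ≈ 15.35 m/s

At the stagnation point the flow is brought to rest, so Bernoulli gives P_stag − P_static = ½ρv².
v = √(2ΔP/ρ) = √(2·117800/1000) = 15.35 m/s.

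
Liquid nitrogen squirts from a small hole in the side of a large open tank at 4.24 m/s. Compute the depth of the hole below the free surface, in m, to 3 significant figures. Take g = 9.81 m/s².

For a small hole in a large open tank, ½v² = gh, giving h = v²/(2g).
h = 4.24²/(2·9.81) = 18.0/19.62 = 0.916 m.

h ≈ 0.916 m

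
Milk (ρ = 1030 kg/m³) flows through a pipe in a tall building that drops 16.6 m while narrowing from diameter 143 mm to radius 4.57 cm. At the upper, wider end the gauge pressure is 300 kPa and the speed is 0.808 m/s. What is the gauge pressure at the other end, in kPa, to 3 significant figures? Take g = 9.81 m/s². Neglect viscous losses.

Mass conservation (A₁v₁ = A₂v₂) gives v₂ = 0.808 × 161/65.6 = 1.98 m/s.
Bernoulli: P₁ + ½ρv₁² + ρg h₁ = P₂ + ½ρv₂² + ρg h₂, so P₂ = P₁ + ½ρ(v₁² − v₂²) − ρg(h₂ − h₁).
P₂ = 300000 + ½·1030·(0.808² − 1.98²) − 1030·9.81·(−16.6) = 300000 + (-1680) − (-168000) = 466000 Pa.

466 kPa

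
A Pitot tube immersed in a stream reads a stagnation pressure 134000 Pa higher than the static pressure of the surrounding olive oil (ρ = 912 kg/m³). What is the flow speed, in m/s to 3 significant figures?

The dynamic pressure equals the rise in static pressure at the stagnation point: ΔP = ½ρv².
v = √(2ΔP/ρ) = √(2·134000/912) = 17.1 m/s.

v = 17.1 m/s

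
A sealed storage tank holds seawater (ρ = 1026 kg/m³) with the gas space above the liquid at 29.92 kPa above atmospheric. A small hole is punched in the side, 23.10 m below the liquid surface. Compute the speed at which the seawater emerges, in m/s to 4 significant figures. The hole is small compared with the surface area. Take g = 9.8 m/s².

Take point 1 at the surface (v₁ ≈ 0) and point 2 at the hole (at atmospheric pressure). Bernoulli: P₁ + ρg h = P_atm + ½ρv₂².
With P₁ − P_atm = 29920 Pa, v₂ = √(2gh + 2ΔP/ρ) = √(2·9.8·23.10 + 2·29920/1026) = 22.61 m/s.

v = 22.61 m/s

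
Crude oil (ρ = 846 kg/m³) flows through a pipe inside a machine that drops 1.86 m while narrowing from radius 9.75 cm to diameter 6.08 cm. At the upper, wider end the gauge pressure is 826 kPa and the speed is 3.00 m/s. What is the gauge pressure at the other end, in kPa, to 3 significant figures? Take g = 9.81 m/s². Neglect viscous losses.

P₂ = 442 kPa

The volume flow rate is constant, so v₂ = (A₁/A₂)v₁ = (299/29.0)·3.00 = 30.9 m/s.
Applying Bernoulli between the two ends and solving for P₂: P₂ = P₁ + ½ρ(v₁² − v₂²) − ρgΔh.
P₂ = 826000 + ½·846·(3.00² − 30.9²) − 846·9.81·(−1.86) = 826000 + (-399000) − (-15400) = 442000 Pa.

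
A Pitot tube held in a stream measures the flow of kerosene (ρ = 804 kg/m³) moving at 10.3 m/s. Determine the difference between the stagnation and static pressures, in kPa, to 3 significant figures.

The dynamic pressure equals the rise in static pressure at the stagnation point: ΔP = ½ρv².
ΔP = ½·804·10.3² = 42600 Pa.

ΔP ≈ 42.6 kPa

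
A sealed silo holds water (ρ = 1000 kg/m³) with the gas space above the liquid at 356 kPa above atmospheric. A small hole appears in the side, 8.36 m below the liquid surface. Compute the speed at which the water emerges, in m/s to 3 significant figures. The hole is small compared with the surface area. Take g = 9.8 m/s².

Take point 1 at the surface (v₁ ≈ 0) and point 2 at the hole (at atmospheric pressure). Bernoulli: P₁ + ρg h = P_atm + ½ρv₂².
With P₁ − P_atm = 356000 Pa, v₂ = √(2gh + 2ΔP/ρ) = √(2·9.8·8.36 + 2·356000/1000) = 29.6 m/s.

v = 29.6 m/s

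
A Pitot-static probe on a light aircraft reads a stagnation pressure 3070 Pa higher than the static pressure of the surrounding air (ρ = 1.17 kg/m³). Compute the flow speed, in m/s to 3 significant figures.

v = 72.4 m/s

At the stagnation point the flow is brought to rest, so Bernoulli gives P_stag − P_static = ½ρv².
v = √(2ΔP/ρ) = √(2·3070/1.17) = 72.4 m/s.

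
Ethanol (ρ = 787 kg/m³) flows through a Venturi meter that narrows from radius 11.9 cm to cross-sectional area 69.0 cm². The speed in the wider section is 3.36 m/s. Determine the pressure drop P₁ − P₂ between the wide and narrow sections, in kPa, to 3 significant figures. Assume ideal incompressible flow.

The volume flow rate is constant, so v₂ = (A₁/A₂)v₁ = (445/69.0)·3.36 = 21.7 m/s.
The pipe is horizontal, so Bernoulli reduces to P₁ + ½ρv₁² = P₂ + ½ρv₂².
P₁ − P₂ = ½·787·(21.7² − 3.36²) = ½·787·458 = 180000 Pa.

180 kPa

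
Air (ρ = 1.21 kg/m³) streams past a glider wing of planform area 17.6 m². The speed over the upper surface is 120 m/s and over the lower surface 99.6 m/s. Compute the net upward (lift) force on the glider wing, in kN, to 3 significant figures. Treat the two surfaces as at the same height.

F ≈ 47.7 kN

The faster flow above has the lower pressure; Bernoulli (same height) gives ΔP = ½ρ(v_up² − v_low²).
ΔP = ½·1.21·(120² − 99.6²) = 2710 Pa.
Lift = ΔP · A = 2710 × 17.6 = 47700 N.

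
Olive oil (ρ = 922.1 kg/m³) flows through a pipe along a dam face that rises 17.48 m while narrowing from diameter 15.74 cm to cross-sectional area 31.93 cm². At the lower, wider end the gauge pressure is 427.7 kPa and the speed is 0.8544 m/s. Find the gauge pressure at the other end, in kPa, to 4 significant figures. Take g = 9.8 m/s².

Mass conservation (A₁v₁ = A₂v₂) gives v₂ = 0.8544 × 194.6/31.93 = 5.207 m/s.
Applying Bernoulli between the two ends and solving for P₂: P₂ = P₁ + ½ρ(v₁² − v₂²) − ρgΔh.
P₂ = 427700 + ½·922.1·(0.8544² − 5.207²) − 922.1·9.8·(+17.48) = 427700 + (-12160) − (158000) = 257600 Pa.

257.6 kPa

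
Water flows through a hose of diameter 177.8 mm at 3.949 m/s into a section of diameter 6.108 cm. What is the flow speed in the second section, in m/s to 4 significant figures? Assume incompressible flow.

The volume flow rate is constant, so v₂ = (A₁/A₂)v₁ = (248.3/29.30)·3.949 = 33.46 m/s.

v₂ ≈ 33.46 m/s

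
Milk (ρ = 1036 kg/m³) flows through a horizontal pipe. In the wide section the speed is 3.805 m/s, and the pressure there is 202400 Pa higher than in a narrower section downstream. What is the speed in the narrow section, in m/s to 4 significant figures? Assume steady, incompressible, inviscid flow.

With h₁ = h₂, rearranging Bernoulli gives v₂ = √(v₁² + 2ΔP/ρ).
v₂ = √(3.805² + 2·202400/1036) = √(14.48 + 390.7) = 20.13 m/s.

v₂ = 20.13 m/s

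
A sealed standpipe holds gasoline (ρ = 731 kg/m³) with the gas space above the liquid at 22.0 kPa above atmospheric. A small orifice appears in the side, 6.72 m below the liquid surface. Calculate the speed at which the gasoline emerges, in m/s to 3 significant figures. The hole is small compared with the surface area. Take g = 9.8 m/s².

Take point 1 at the surface (v₁ ≈ 0) and point 2 at the hole (at atmospheric pressure). Bernoulli: P₁ + ρg h = P_atm + ½ρv₂².
With P₁ − P_atm = 22000 Pa, v₂ = √(2gh + 2ΔP/ρ) = √(2·9.8·6.72 + 2·22000/731) = 13.9 m/s.

v ≈ 13.9 m/s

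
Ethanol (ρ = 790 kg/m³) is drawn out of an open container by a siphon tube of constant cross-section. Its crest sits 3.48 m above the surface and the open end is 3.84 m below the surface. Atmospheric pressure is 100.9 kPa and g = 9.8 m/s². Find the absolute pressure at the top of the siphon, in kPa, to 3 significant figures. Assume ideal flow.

P_top = 44.2 kPa

Bernoulli surface→outlet gives ½v² = g·h_out, so v = √(2·9.8·3.84) = 8.68 m/s.
The bore is uniform, so the speed at the crest is the same v. Bernoulli surface→crest: P_atm = P_top + ½ρv² + ρg·h_top.
P_top = 100900 − ½·790·8.68² − 790·9.8·3.48 = 44200 Pa.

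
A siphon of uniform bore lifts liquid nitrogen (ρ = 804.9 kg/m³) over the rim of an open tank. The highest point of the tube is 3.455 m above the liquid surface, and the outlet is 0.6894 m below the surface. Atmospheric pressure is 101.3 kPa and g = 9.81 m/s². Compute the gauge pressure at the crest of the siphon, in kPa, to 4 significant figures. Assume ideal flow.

P_gauge = -32.72 kPa

From the surface to the outlet (both open to atmosphere, surface at rest): v = √(2g·h_out) = √(2·9.81·0.6894) = 3.678 m/s.
Continuity keeps v the same throughout the tube; from surface to crest, P_atm + 0 = P_top + ½ρv² + ρg·h_top.
P_top = 101300 − ½·804.9·3.678² − 804.9·9.81·3.455 = 68580 Pa. So P_gauge = P_top − P_atm = -32720 Pa.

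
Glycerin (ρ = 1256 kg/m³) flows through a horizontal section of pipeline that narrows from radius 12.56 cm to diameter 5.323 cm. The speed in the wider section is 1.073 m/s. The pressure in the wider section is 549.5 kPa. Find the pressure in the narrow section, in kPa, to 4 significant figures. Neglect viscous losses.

Continuity gives A₁v₁ = A₂v₂, so v₂ = (495.6 cm²)/(22.25 cm²) × 1.073 m/s = 23.90 m/s.
The pipe is horizontal, so Bernoulli reduces to P₁ + ½ρv₁² = P₂ + ½ρv₂².
P₂ = P₁ − ½ρ(v₂² − v₁²) = 549500 − ½·1256·(23.90² − 1.073²) = 549500 − 357900 = 191600 Pa.

P₂ ≈ 191.6 kPa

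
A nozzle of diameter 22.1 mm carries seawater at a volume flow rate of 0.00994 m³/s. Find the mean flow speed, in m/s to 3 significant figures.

Q = 0.00994 m³/s = 0.00994 m³/s.
v = Q/A = 0.00994 / 0.000384 = 25.9 m/s.

25.9 m/s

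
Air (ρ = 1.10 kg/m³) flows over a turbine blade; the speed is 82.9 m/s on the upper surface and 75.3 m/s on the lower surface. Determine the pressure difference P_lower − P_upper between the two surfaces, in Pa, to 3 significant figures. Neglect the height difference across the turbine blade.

ΔP ≈ 661 Pa

The pressure is lower where the speed is higher: ΔP = ½ρ(v_up² − v_low²).
ΔP = ½·1.10·(82.9² − 75.3²) = 661 Pa.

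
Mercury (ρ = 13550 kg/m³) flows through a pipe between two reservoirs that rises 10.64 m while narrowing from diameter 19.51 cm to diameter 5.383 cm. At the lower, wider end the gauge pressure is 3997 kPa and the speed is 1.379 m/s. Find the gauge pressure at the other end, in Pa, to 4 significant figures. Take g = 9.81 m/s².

By continuity, v₂ = v₁·A₁/A₂ = 1.379·(299.0/22.76) = 18.11 m/s.
Energy conservation along the streamline gives P₂ = P₁ − ½ρ(v₂² − v₁²) − ρg(h₂ − h₁).
P₂ = 3997000 + ½·13550·(1.379² − 18.11²) − 13550·9.81·(+10.64) = 3997000 + (-2210000) − (1414000) = 372400 Pa.

P₂ = 372400 Pa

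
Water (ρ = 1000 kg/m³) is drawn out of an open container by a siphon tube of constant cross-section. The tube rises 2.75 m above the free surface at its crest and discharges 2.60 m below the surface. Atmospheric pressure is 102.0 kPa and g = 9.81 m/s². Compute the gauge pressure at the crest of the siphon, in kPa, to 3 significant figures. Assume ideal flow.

The outlet speed comes from Torricelli: v = √(2g·2.60) = 7.14 m/s.
The bore is uniform, so the speed at the crest is the same v. Bernoulli surface→crest: P_atm = P_top + ½ρv² + ρg·h_top.
P_top = 102000 − ½·1000·7.14² − 1000·9.81·2.75 = 49500 Pa. So P_gauge = P_top − P_atm = -52500 Pa.

P_gauge ≈ -52.5 kPa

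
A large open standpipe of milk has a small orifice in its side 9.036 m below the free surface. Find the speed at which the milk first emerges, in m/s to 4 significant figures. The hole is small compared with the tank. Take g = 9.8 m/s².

v = 13.31 m/s

The surface is effectively still and both ends are open, so ½v² = gh and v = √(2·9.8·9.036) = 13.31 m/s.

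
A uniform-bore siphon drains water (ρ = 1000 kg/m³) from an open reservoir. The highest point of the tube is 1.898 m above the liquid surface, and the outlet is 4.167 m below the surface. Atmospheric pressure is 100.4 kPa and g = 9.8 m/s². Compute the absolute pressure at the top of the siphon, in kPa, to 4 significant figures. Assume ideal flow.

P_top = 40.96 kPa

Bernoulli surface→outlet gives ½v² = g·h_out, so v = √(2·9.8·4.167) = 9.037 m/s.
The bore is uniform, so the speed at the crest is the same v. Bernoulli surface→crest: P_atm = P_top + ½ρv² + ρg·h_top.
P_top = 100400 − ½·1000·9.037² − 1000·9.8·1.898 = 40960 Pa.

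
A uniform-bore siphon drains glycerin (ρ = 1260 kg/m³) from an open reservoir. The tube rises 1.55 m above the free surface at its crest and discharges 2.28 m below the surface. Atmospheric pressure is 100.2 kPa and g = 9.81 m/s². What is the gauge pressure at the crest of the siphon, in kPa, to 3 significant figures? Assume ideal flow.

The outlet speed comes from Torricelli: v = √(2g·2.28) = 6.69 m/s.
The bore is uniform, so the speed at the crest is the same v. Bernoulli surface→crest: P_atm = P_top + ½ρv² + ρg·h_top.
P_top = 100200 − ½·1260·6.69² − 1260·9.81·1.55 = 52900 Pa. So P_gauge = P_top − P_atm = -47300 Pa.

P_gauge ≈ -47.3 kPa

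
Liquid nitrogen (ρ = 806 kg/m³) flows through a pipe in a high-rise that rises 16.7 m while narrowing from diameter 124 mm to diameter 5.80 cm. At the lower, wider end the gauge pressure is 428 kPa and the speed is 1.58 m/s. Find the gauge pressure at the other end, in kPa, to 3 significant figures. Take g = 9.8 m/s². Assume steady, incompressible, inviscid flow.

The volume flow rate is constant, so v₂ = (A₁/A₂)v₁ = (121/26.4)·1.58 = 7.22 m/s.
Energy conservation along the streamline gives P₂ = P₁ − ½ρ(v₂² − v₁²) − ρg(h₂ − h₁).
P₂ = 428000 + ½·806·(1.58² − 7.22²) − 806·9.8·(+16.7) = 428000 + (-20000) − (132000) = 276000 Pa.

276 kPa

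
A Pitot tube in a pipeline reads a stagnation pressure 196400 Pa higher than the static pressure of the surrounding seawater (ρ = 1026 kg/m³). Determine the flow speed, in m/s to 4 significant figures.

The dynamic pressure equals the rise in static pressure at the stagnation point: ΔP = ½ρv².
v = √(2ΔP/ρ) = √(2·196400/1026) = 19.57 m/s.

v = 19.57 m/s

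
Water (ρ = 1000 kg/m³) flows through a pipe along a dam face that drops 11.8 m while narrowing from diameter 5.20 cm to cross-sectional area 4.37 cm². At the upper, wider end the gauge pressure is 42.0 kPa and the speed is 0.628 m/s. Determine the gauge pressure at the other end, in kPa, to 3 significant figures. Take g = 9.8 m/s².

The volume flow rate is constant, so v₂ = (A₁/A₂)v₁ = (21.2/4.37)·0.628 = 3.05 m/s.
Applying Bernoulli between the two ends and solving for P₂: P₂ = P₁ + ½ρ(v₁² − v₂²) − ρgΔh.
P₂ = 42000 + ½·1000·(0.628² − 3.05²) − 1000·9.8·(−11.8) = 42000 + (-4460) − (-116000) = 153000 Pa.

P₂ ≈ 153 kPa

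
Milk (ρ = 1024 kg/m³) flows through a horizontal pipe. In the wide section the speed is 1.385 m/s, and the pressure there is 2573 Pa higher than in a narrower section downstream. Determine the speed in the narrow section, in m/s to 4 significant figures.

v₂ ≈ 2.635 m/s

With h₁ = h₂, rearranging Bernoulli gives v₂ = √(v₁² + 2ΔP/ρ).
v₂ = √(1.385² + 2·2573/1024) = √(1.918 + 5.025) = 2.635 m/s.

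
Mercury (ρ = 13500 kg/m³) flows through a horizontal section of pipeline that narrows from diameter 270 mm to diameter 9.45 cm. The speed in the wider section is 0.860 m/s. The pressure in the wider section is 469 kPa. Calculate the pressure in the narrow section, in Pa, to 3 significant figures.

Continuity gives A₁v₁ = A₂v₂, so v₂ = (573 cm²)/(70.1 cm²) × 0.860 m/s = 7.02 m/s.
Along the horizontal streamline, P + ½ρv² is constant.
P₂ = P₁ − ½ρ(v₂² − v₁²) = 469000 − ½·13500·(7.02² − 0.860²) = 469000 − 328000 = 141000 Pa.

141000 Pa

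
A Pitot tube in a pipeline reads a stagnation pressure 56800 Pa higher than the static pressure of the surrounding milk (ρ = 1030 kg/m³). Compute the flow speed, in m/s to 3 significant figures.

At the stagnation point the flow is brought to rest, so Bernoulli gives P_stag − P_static = ½ρv².
v = √(2ΔP/ρ) = √(2·56800/1030) = 10.5 m/s.

v = 10.5 m/s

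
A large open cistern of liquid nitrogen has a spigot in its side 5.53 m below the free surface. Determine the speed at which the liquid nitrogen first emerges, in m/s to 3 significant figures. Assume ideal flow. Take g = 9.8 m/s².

The surface is effectively still and both ends are open, so ½v² = gh and v = √(2·9.8·5.53) = 10.4 m/s.

v ≈ 10.4 m/s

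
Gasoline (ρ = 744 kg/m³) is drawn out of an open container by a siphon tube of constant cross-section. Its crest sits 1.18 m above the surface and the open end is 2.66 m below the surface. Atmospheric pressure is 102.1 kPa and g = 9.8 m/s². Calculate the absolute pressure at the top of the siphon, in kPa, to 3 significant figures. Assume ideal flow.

Bernoulli surface→outlet gives ½v² = g·h_out, so v = √(2·9.8·2.66) = 7.22 m/s.
The bore is uniform, so the speed at the crest is the same v. Bernoulli surface→crest: P_atm = P_top + ½ρv² + ρg·h_top.
P_top = 102100 − ½·744·7.22² − 744·9.8·1.18 = 74100 Pa.

P_top = 74.1 kPa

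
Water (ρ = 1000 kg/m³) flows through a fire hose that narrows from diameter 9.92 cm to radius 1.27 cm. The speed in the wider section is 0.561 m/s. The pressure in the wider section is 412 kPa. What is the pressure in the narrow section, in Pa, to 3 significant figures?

By continuity, v₂ = v₁·A₁/A₂ = 0.561·(77.3/5.07) = 8.56 m/s.
With no height change, Bernoulli's equation is P₁ + ½ρv₁² = P₂ + ½ρv₂².
P₂ = P₁ − ½ρ(v₂² − v₁²) = 412000 − ½·1000·(8.56² − 0.561²) = 412000 − 36500 = 376000 Pa.

P₂ = 376000 Pa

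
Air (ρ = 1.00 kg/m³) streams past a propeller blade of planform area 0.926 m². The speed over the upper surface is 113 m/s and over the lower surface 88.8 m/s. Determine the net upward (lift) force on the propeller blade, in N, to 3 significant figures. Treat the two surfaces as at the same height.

F ≈ 2260 N

With equal heights on the two surfaces, Bernoulli gives P_lower − P_upper = ½ρ(v_upper² − v_lower²).
ΔP = ½·1.00·(113² − 88.8²) = 2440 Pa.
Lift = ΔP · A = 2440 × 0.926 = 2260 N.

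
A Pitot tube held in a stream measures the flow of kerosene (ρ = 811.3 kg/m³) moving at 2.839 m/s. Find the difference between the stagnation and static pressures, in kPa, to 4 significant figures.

At the stagnation point the flow is brought to rest, so Bernoulli gives P_stag − P_static = ½ρv².
ΔP = ½·811.3·2.839² = 3270 Pa.

3.270 kPa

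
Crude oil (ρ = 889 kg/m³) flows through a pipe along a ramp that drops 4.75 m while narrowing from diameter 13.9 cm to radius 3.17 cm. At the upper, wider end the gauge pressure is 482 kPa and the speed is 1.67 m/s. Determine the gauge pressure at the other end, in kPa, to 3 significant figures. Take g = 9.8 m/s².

P₂ ≈ 496 kPa

The volume flow rate is constant, so v₂ = (A₁/A₂)v₁ = (152/31.6)·1.67 = 8.03 m/s.
Applying Bernoulli between the two ends and solving for P₂: P₂ = P₁ + ½ρ(v₁² − v₂²) − ρgΔh.
P₂ = 482000 + ½·889·(1.67² − 8.03²) − 889·9.8·(−4.75) = 482000 + (-27400) − (-41400) = 496000 Pa.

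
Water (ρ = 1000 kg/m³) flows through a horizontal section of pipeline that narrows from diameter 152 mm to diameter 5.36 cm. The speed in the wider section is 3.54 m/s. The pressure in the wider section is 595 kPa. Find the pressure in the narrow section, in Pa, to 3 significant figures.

The volume flow rate is constant, so v₂ = (A₁/A₂)v₁ = (181/22.6)·3.54 = 28.5 m/s.
With no height change, Bernoulli's equation is P₁ + ½ρv₁² = P₂ + ½ρv₂².
P₂ = P₁ − ½ρ(v₂² − v₁²) = 595000 − ½·1000·(28.5² − 3.54²) = 595000 − 399000 = 196000 Pa.

P₂ = 196000 Pa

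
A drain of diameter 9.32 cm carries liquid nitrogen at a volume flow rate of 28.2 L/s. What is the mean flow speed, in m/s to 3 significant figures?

Q = 28.2 L/s = 0.0282 m³/s.
v = Q/A = 0.0282 / 0.00682 = 4.13 m/s.

v ≈ 4.13 m/s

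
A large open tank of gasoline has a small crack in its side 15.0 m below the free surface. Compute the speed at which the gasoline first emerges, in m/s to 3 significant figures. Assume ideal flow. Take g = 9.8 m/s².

The surface is effectively still and both ends are open, so ½v² = gh and v = √(2·9.8·15.0) = 17.1 m/s.

v ≈ 17.1 m/s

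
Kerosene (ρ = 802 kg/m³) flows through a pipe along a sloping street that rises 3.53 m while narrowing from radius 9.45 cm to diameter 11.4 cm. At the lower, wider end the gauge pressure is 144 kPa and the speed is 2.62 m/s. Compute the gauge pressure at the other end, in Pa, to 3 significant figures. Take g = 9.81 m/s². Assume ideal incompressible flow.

P₂ ≈ 98200 Pa

The volume flow rate is constant, so v₂ = (A₁/A₂)v₁ = (281/102)·2.62 = 7.20 m/s.
Applying Bernoulli between the two ends and solving for P₂: P₂ = P₁ + ½ρ(v₁² − v₂²) − ρgΔh.
P₂ = 144000 + ½·802·(2.62² − 7.20²) − 802·9.81·(+3.53) = 144000 + (-18000) − (27800) = 98200 Pa.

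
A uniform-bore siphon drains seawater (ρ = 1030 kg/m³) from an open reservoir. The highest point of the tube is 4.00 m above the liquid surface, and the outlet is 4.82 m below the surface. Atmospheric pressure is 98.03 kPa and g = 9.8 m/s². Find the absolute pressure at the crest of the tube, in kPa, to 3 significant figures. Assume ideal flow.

P_top ≈ 9.00 kPa

From the surface to the outlet (both open to atmosphere, surface at rest): v = √(2g·h_out) = √(2·9.8·4.82) = 9.72 m/s.
Continuity keeps v the same throughout the tube; from surface to crest, P_atm + 0 = P_top + ½ρv² + ρg·h_top.
P_top = 98030 − ½·1030·9.72² − 1030·9.8·4.00 = 9000 Pa.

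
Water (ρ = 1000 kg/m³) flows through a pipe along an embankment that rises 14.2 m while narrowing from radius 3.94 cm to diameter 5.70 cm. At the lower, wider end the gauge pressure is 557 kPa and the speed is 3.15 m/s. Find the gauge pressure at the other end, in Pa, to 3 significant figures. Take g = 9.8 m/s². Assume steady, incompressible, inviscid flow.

P₂ ≈ 405000 Pa

The volume flow rate is constant, so v₂ = (A₁/A₂)v₁ = (48.8/25.5)·3.15 = 6.02 m/s.
Energy conservation along the streamline gives P₂ = P₁ − ½ρ(v₂² − v₁²) − ρg(h₂ − h₁).
P₂ = 557000 + ½·1000·(3.15² − 6.02²) − 1000·9.8·(+14.2) = 557000 + (-13200) − (139000) = 405000 Pa.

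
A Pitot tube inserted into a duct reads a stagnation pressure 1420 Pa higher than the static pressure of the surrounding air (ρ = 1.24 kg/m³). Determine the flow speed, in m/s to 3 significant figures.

Bernoulli between the free stream and the stagnation point: ½ρv² = P_stag − P_static.
v = √(2ΔP/ρ) = √(2·1420/1.24) = 47.9 m/s.

v ≈ 47.9 m/s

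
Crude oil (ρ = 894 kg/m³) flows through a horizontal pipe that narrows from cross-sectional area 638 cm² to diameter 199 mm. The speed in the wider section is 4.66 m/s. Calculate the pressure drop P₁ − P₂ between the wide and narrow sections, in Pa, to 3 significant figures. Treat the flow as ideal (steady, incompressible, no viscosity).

ΔP ≈ 31100 Pa

The volume flow rate is constant, so v₂ = (A₁/A₂)v₁ = (638/311)·4.66 = 9.56 m/s.
Bernoulli (h₁ = h₂): P₁ − P₂ = ½ρ(v₂² − v₁²).
P₁ − P₂ = ½·894·(9.56² − 4.66²) = ½·894·69.7 = 31100 Pa.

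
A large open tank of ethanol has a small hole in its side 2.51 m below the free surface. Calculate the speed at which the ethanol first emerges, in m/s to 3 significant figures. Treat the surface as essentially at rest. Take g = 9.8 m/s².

Torricelli's result v = √(2gh) gives v = √(2·9.8·2.51) = 7.01 m/s.

v = 7.01 m/s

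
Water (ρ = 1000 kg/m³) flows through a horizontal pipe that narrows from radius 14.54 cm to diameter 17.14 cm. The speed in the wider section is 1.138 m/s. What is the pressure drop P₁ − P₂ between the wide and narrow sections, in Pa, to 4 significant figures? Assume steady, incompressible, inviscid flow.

4718 Pa

By continuity, v₂ = v₁·A₁/A₂ = 1.138·(664.2/230.7) = 3.276 m/s.
With no height change, Bernoulli's equation is P₁ + ½ρv₁² = P₂ + ½ρv₂².
P₁ − P₂ = ½·1000·(3.276² − 1.138²) = ½·1000·9.435 = 4718 Pa.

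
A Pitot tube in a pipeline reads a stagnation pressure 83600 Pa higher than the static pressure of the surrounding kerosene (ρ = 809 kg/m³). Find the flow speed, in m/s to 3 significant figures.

14.4 m/s

At the stagnation point the flow is brought to rest, so Bernoulli gives P_stag − P_static = ½ρv².
v = √(2ΔP/ρ) = √(2·83600/809) = 14.4 m/s.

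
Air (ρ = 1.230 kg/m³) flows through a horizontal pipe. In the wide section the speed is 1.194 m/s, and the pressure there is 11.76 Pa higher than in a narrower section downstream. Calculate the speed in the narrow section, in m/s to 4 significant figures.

v₂ = 4.533 m/s

Horizontal Bernoulli: P₁ + ½ρv₁² = P₂ + ½ρv₂², so v₂² = v₁² + 2(P₁ − P₂)/ρ.
v₂ = √(1.194² + 2·11.76/1.230) = √(1.426 + 19.12) = 4.533 m/s.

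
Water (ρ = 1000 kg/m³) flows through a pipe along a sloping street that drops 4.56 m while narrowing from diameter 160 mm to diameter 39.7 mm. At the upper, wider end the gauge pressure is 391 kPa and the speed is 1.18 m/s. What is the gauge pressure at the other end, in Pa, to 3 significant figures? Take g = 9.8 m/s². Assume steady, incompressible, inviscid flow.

Continuity gives A₁v₁ = A₂v₂, so v₂ = (201 cm²)/(12.4 cm²) × 1.18 m/s = 19.2 m/s.
Bernoulli: P₁ + ½ρv₁² + ρg h₁ = P₂ + ½ρv₂² + ρg h₂, so P₂ = P₁ + ½ρ(v₁² − v₂²) − ρg(h₂ − h₁).
P₂ = 391000 + ½·1000·(1.18² − 19.2²) − 1000·9.8·(−4.56) = 391000 + (-183000) − (-44700) = 253000 Pa.

P₂ = 253000 Pa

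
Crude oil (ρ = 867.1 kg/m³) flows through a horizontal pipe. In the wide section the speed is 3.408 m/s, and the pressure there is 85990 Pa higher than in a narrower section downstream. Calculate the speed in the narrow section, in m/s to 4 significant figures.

Horizontal Bernoulli: P₁ + ½ρv₁² = P₂ + ½ρv₂², so v₂² = v₁² + 2(P₁ − P₂)/ρ.
v₂ = √(3.408² + 2·85990/867.1) = √(11.61 + 198.3) = 14.49 m/s.

v₂ = 14.49 m/s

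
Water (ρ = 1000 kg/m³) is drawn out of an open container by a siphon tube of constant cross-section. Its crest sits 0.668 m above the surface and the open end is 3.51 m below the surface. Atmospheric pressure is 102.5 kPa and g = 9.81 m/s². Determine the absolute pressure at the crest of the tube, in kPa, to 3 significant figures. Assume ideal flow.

From the surface to the outlet (both open to atmosphere, surface at rest): v = √(2g·h_out) = √(2·9.81·3.51) = 8.30 m/s.
Continuity keeps v the same throughout the tube; from surface to crest, P_atm + 0 = P_top + ½ρv² + ρg·h_top.
P_top = 102500 − ½·1000·8.30² − 1000·9.81·0.668 = 61500 Pa.

P_top ≈ 61.5 kPa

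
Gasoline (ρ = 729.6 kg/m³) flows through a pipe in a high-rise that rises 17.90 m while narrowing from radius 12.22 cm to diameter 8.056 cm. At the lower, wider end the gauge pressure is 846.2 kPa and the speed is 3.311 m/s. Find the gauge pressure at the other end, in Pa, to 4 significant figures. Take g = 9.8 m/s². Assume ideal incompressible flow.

P₂ ≈ 383400 Pa

Continuity gives A₁v₁ = A₂v₂, so v₂ = (469.1 cm²)/(50.97 cm²) × 3.311 m/s = 30.47 m/s.
Applying Bernoulli between the two ends and solving for P₂: P₂ = P₁ + ½ρ(v₁² − v₂²) − ρgΔh.
P₂ = 846200 + ½·729.6·(3.311² − 30.47²) − 729.6·9.8·(+17.90) = 846200 + (-334800) − (128000) = 383400 Pa.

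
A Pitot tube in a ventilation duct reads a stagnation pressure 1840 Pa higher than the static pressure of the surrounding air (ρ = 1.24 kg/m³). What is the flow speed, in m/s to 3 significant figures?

At the stagnation point the flow is brought to rest, so Bernoulli gives P_stag − P_static = ½ρv².
v = √(2ΔP/ρ) = √(2·1840/1.24) = 54.5 m/s.

v = 54.5 m/s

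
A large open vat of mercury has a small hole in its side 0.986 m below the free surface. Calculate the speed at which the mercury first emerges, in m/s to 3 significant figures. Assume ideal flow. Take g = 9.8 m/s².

v = 4.40 m/s

The surface is effectively still and both ends are open, so ½v² = gh and v = √(2·9.8·0.986) = 4.40 m/s.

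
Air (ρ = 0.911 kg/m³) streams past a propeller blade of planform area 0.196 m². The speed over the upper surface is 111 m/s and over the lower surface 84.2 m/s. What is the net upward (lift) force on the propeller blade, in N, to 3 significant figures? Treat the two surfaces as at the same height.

F = 467 N

With equal heights on the two surfaces, Bernoulli gives P_lower − P_upper = ½ρ(v_upper² − v_lower²).
ΔP = ½·0.911·(111² − 84.2²) = 2380 Pa.
Lift = ΔP · A = 2380 × 0.196 = 467 N.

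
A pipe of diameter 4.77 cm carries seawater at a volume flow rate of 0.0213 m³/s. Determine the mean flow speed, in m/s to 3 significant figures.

v ≈ 11.9 m/s

Q = 0.0213 m³/s = 0.0213 m³/s.
v = Q/A = 0.0213 / 0.00179 = 11.9 m/s.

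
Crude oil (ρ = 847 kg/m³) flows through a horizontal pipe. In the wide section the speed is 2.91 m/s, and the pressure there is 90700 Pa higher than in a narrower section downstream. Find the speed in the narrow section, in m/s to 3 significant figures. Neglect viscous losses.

v₂ ≈ 14.9 m/s

Along the level pipe P + ½ρv² is conserved, hence v₂² = v₁² + 2(P₁ − P₂)/ρ.
v₂ = √(2.91² + 2·90700/847) = √(8.47 + 214) = 14.9 m/s.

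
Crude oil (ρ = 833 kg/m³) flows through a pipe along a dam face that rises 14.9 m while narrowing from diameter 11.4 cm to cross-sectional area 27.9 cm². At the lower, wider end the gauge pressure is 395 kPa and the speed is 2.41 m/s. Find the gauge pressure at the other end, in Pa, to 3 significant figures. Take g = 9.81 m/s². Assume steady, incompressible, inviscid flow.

243000 Pa

Continuity gives A₁v₁ = A₂v₂, so v₂ = (102 cm²)/(27.9 cm²) × 2.41 m/s = 8.82 m/s.
Energy conservation along the streamline gives P₂ = P₁ − ½ρ(v₂² − v₁²) − ρg(h₂ − h₁).
P₂ = 395000 + ½·833·(2.41² − 8.82²) − 833·9.81·(+14.9) = 395000 + (-30000) − (122000) = 243000 Pa.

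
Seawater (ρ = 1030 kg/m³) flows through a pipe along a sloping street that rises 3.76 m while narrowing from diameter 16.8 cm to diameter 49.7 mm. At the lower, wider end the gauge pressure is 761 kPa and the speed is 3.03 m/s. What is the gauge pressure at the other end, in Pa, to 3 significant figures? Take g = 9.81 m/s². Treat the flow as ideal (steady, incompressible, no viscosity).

By continuity, v₂ = v₁·A₁/A₂ = 3.03·(222/19.4) = 34.6 m/s.
Energy conservation along the streamline gives P₂ = P₁ − ½ρ(v₂² − v₁²) − ρg(h₂ − h₁).
P₂ = 761000 + ½·1030·(3.03² − 34.6²) − 1030·9.81·(+3.76) = 761000 + (-613000) − (38000) = 110000 Pa.

P₂ ≈ 110000 Pa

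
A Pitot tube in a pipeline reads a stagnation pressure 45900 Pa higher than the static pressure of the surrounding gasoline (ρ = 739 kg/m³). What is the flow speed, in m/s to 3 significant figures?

11.1 m/s

Bernoulli between the free stream and the stagnation point: ½ρv² = P_stag − P_static.
v = √(2ΔP/ρ) = √(2·45900/739) = 11.1 m/s.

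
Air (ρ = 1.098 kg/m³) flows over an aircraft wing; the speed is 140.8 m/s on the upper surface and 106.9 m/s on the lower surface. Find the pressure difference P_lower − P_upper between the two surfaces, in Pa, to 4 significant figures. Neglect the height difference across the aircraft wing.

Bernoulli (same height): P_lower − P_upper = ½ρ(v_upper² − v_lower²).
ΔP = ½·1.098·(140.8² − 106.9²) = 4610 Pa.

ΔP ≈ 4610 Pa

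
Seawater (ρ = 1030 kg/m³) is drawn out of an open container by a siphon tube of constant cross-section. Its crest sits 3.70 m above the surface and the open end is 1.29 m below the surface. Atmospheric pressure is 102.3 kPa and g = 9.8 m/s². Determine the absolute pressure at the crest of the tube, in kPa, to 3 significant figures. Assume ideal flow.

The outlet speed comes from Torricelli: v = √(2g·1.29) = 5.03 m/s.
Continuity keeps v the same throughout the tube; from surface to crest, P_atm + 0 = P_top + ½ρv² + ρg·h_top.
P_top = 102300 − ½·1030·5.03² − 1030·9.8·3.70 = 51900 Pa.

P_top ≈ 51.9 kPa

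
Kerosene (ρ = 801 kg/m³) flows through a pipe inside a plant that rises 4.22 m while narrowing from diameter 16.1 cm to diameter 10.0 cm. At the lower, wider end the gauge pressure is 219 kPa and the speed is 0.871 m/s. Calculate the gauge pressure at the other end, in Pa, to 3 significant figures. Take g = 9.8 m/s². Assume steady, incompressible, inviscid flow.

The volume flow rate is constant, so v₂ = (A₁/A₂)v₁ = (204/78.5)·0.871 = 2.26 m/s.
Bernoulli: P₁ + ½ρv₁² + ρg h₁ = P₂ + ½ρv₂² + ρg h₂, so P₂ = P₁ + ½ρ(v₁² − v₂²) − ρg(h₂ − h₁).
P₂ = 219000 + ½·801·(0.871² − 2.26²) − 801·9.8·(+4.22) = 219000 + (-1740) − (33100) = 184000 Pa.

184000 Pa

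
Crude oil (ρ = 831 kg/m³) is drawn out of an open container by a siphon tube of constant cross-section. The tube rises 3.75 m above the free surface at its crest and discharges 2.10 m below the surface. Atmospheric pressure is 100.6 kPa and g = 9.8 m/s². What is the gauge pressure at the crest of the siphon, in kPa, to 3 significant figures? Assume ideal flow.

The outlet speed comes from Torricelli: v = √(2g·2.10) = 6.42 m/s.
With constant cross-section the crest speed equals v; applying Bernoulli from the surface up to the crest, P_top = P_atm − ½ρv² − ρg·h_top.
P_top = 100600 − ½·831·6.42² − 831·9.8·3.75 = 53000 Pa. So P_gauge = P_top − P_atm = -47600 Pa.

P_gauge ≈ -47.6 kPa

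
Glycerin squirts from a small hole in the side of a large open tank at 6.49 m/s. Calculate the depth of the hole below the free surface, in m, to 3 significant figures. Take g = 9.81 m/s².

h ≈ 2.15 m

Torricelli: v = √(2gh), so h = v²/(2g).
h = 6.49²/(2·9.81) = 42.1/19.62 = 2.15 m.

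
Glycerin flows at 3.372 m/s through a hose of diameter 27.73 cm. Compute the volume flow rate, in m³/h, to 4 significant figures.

Q = A·v = 0.06039 m² × 3.372 m/s = 0.2036 m³/s.
Converting: 0.2036 m³/s × 3600 = 733.1 m³/h.

Q = 733.1 m³/h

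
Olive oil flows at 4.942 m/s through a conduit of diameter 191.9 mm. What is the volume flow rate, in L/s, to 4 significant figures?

Q = A·v = 0.02892 m² × 4.942 m/s = 0.1429 m³/s.
Converting: 0.1429 m³/s × 1000 = 142.9 L/s.

Q ≈ 142.9 L/s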